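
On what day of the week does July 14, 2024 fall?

Doomsday rule: the anchor day for the 2000s is Tuesday. For year 24: 24÷12 = 2 r 0, and 0÷4 = 0, so 2+0+0 = 2.
Tuesday + 2 ≡ Thursday — that's 2024's doomsday.
In July the doomsday date is Jul 11.
Jul 14 is 3 days after Jul 11; 3 mod 7 = 3, so Thursday + 3 = Sunday.

Sunday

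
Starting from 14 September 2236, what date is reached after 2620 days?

November 17, 2243

+365 (one year) → Sep 14, 2237 (2255 left).
+365 (one year) → Sep 14, 2238 (1890 left).
+365 (one year) → Sep 14, 2239 (1525 left).
+366 (one year; includes Feb 29, 2240) → Sep 14, 2240 (1159 left).
+365 (one year) → Sep 14, 2241 (794 left).
+365 (one year) → Sep 14, 2242 (429 left).
+365 (one year) → Sep 14, 2243 (64 left).
Sep has 30 days: +17 → Oct 1, 2243 (47 left).
Oct has 31 days: +31 → Nov 1, 2243 (16 left).
+16 → Nov 17, 2243.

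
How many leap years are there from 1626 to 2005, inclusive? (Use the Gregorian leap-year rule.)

92

Multiples of 4 in [1626,2005]: 95.
Of those, multiples of 100: 4 (not leap unless ÷400).
Multiples of 400: 1.
Leap years = 95 − 4 + 1 = 92.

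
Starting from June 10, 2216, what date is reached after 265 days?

Jun has 30 days: +21 → Jul 1, 2216 (244 left).
Jul has 31 days: +31 → Aug 1, 2216 (213 left).
Aug has 31 days: +31 → Sep 1, 2216 (182 left).
Sep has 30 days: +30 → Oct 1, 2216 (152 left).
Oct has 31 days: +31 → Nov 1, 2216 (121 left).
Nov has 30 days: +30 → Dec 1, 2216 (91 left).
Dec has 31 days: +31 → Jan 1, 2217 (60 left).
Jan has 31 days: +31 → Feb 1, 2217 (29 left).
Feb has 28 days: +28 → Mar 1, 2217 (1 left).
+1 → Mar 2, 2217.

March 2, 2217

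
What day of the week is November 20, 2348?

Doomsday rule: the anchor day for the 2300s is Wednesday. For year 48: 48÷12 = 4 r 0, and 0÷4 = 0, so 4+0+0 = 4.
Wednesday + 4 ≡ Sunday — that's 2348's doomsday.
In November the doomsday date is Nov 7.
Nov 20 is 13 days after Nov 7; 13 mod 7 = 6, so Sunday + 6 = Saturday.

Saturday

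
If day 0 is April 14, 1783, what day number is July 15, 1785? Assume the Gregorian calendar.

Apr 14, 1783 → Apr 14, 1784: 366 days (Feb 29, 1784 is in that span).
Apr 14, 1784 → Apr 14, 1785: 365 days.
Apr 14, 1785 → May 14, 1785: 30 days (April has 30).
May 14, 1785 → Jun 14, 1785: 31 days (May has 31).
Jun 14, 1785 → Jul 14, 1785: 30 days (June has 30).
Jul 14, 1785 → Jul 15, 1785: 1 days.
Total: 823 days.

823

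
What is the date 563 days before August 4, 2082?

−365 (one year) → Aug 4, 2081 (198 left).
−4 → Jul 31, 2081 (end of Jul, 31 days; 194 left).
−31 → Jun 30, 2081 (end of Jun, 30 days; 163 left).
−30 → May 31, 2081 (end of May, 31 days; 133 left).
−31 → Apr 30, 2081 (end of Apr, 30 days; 102 left).
−30 → Mar 31, 2081 (end of Mar, 31 days; 72 left).
−31 → Feb 28, 2081 (end of Feb, 28 days; 41 left).
−28 → Jan 31, 2081 (end of Jan, 31 days; 13 left).
−13 → Jan 18, 2081.

January 18, 2081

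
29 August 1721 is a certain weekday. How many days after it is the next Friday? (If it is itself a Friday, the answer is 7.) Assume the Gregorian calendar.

Aug 29, 1721 is a Friday.
From Friday to the next Friday is 7 days.

7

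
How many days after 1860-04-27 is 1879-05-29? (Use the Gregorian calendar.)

Apr 27, 1860 → Apr 27, 1861: 365 days.
Apr 27, 1861 → Apr 27, 1862: 365 days.
Apr 27, 1862 → Apr 27, 1863: 365 days.
Apr 27, 1863 → Apr 27, 1864: 366 days (Feb 29, 1864 is in that span).
Apr 27, 1864 → Apr 27, 1865: 365 days.
Apr 27, 1865 → Apr 27, 1866: 365 days.
Apr 27, 1866 → Apr 27, 1867: 365 days.
Apr 27, 1867 → Apr 27, 1868: 366 days (Feb 29, 1868 is in that span).
Apr 27, 1868 → Apr 27, 1869: 365 days.
Apr 27, 1869 → Apr 27, 1870: 365 days.
Apr 27, 1870 → Apr 27, 1871: 365 days.
Apr 27, 1871 → Apr 27, 1872: 366 days (Feb 29, 1872 is in that span).
Apr 27, 1872 → Apr 27, 1873: 365 days.
Apr 27, 1873 → Apr 27, 1874: 365 days.
Apr 27, 1874 → Apr 27, 1875: 365 days.
Apr 27, 1875 → Apr 27, 1876: 366 days (Feb 29, 1876 is in that span).
Apr 27, 1876 → Apr 27, 1877: 365 days.
Apr 27, 1877 → Apr 27, 1878: 365 days.
Apr 27, 1878 → May 27, 1878: 30 days (April has 30).
May 27, 1878 → Jun 27, 1878: 31 days (May has 31).
Jun 27, 1878 → Jul 27, 1878: 30 days (June has 30).
Jul 27, 1878 → Aug 27, 1878: 31 days (July has 31).
Aug 27, 1878 → Sep 27, 1878: 31 days (August has 31).
Sep 27, 1878 → Oct 27, 1878: 30 days (September has 30).
Oct 27, 1878 → Nov 27, 1878: 31 days (October has 31).
Nov 27, 1878 → Dec 27, 1878: 30 days (November has 30).
Dec 27, 1878 → Jan 27, 1879: 31 days (December has 31).
Jan 27, 1879 → Feb 27, 1879: 31 days (January has 31).
Feb 27, 1879 → Mar 27, 1879: 28 days (February has 28).
Mar 27, 1879 → Apr 27, 1879: 31 days (March has 31).
Apr 27, 1879 → May 27, 1879: 30 days (April has 30).
May 27, 1879 → May 29, 1879: 2 days.
Total: 6971 days.

6971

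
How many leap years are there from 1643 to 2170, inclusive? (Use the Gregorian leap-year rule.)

128

Multiples of 4 in [1643,2170]: 132.
Of those, multiples of 100: 5 (not leap unless ÷400).
Multiples of 400: 1.
Leap years = 132 − 5 + 1 = 128.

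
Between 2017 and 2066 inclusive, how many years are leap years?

Multiples of 4 in [2017,2066]: 12.
Of those, multiples of 100: 0 (not leap unless ÷400).
Multiples of 400: 0.
Leap years = 12 − 0 + 0 = 12.

12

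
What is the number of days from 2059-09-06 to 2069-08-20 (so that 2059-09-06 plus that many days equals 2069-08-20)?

Sep 6, 2059 → Sep 6, 2060: 366 days (Feb 29, 2060 is in that span).
Sep 6, 2060 → Sep 6, 2061: 365 days.
Sep 6, 2061 → Sep 6, 2062: 365 days.
Sep 6, 2062 → Sep 6, 2063: 365 days.
Sep 6, 2063 → Sep 6, 2064: 366 days (Feb 29, 2064 is in that span).
Sep 6, 2064 → Sep 6, 2065: 365 days.
Sep 6, 2065 → Sep 6, 2066: 365 days.
Sep 6, 2066 → Sep 6, 2067: 365 days.
Sep 6, 2067 → Sep 6, 2068: 366 days (Feb 29, 2068 is in that span).
Sep 6, 2068 → Oct 6, 2068: 30 days (September has 30).
Oct 6, 2068 → Nov 6, 2068: 31 days (October has 31).
Nov 6, 2068 → Dec 6, 2068: 30 days (November has 30).
Dec 6, 2068 → Jan 6, 2069: 31 days (December has 31).
Jan 6, 2069 → Feb 6, 2069: 31 days (January has 31).
Feb 6, 2069 → Mar 6, 2069: 28 days (February has 28).
Mar 6, 2069 → Apr 6, 2069: 31 days (March has 31).
Apr 6, 2069 → May 6, 2069: 30 days (April has 30).
May 6, 2069 → Jun 6, 2069: 31 days (May has 31).
Jun 6, 2069 → Jul 6, 2069: 30 days (June has 30).
Jul 6, 2069 → Aug 6, 2069: 31 days (July has 31).
Aug 6, 2069 → Aug 20, 2069: 14 days.
Total: 3636 days.

3636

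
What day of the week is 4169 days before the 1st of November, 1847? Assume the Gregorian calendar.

Nov 1, 1847 is a Monday.
4169 mod 7 = 4, so 4169 days before a Monday is Monday − 4 = Thursday.

Thursday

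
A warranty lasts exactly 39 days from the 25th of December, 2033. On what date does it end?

Dec has 31 days: +7 → Jan 1, 2034 (32 left).
Jan has 31 days: +31 → Feb 1, 2034 (1 left).
+1 → Feb 2, 2034.

February 2, 2034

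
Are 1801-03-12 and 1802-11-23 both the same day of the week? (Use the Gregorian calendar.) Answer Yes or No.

From Mar 12, 1801 to Nov 23, 1802 is 621 days.
621 mod 7 = 5, so they are different weekdays.
(Mar 12, 1801 is a Thursday; Nov 23, 1802 is a Tuesday.)

No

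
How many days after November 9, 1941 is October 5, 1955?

5078

Nov 9, 1941 → Nov 9, 1942: 365 days.
Nov 9, 1942 → Nov 9, 1943: 365 days.
Nov 9, 1943 → Nov 9, 1944: 366 days (Feb 29, 1944 is in that span).
Nov 9, 1944 → Nov 9, 1945: 365 days.
Nov 9, 1945 → Nov 9, 1946: 365 days.
Nov 9, 1946 → Nov 9, 1947: 365 days.
Nov 9, 1947 → Nov 9, 1948: 366 days (Feb 29, 1948 is in that span).
Nov 9, 1948 → Nov 9, 1949: 365 days.
Nov 9, 1949 → Nov 9, 1950: 365 days.
Nov 9, 1950 → Nov 9, 1951: 365 days.
Nov 9, 1951 → Nov 9, 1952: 366 days (Feb 29, 1952 is in that span).
Nov 9, 1952 → Nov 9, 1953: 365 days.
Nov 9, 1953 → Nov 9, 1954: 365 days.
Nov 9, 1954 → Dec 9, 1954: 30 days (November has 30).
Dec 9, 1954 → Jan 9, 1955: 31 days (December has 31).
Jan 9, 1955 → Feb 9, 1955: 31 days (January has 31).
Feb 9, 1955 → Mar 9, 1955: 28 days (February has 28).
Mar 9, 1955 → Apr 9, 1955: 31 days (March has 31).
Apr 9, 1955 → May 9, 1955: 30 days (April has 30).
May 9, 1955 → Jun 9, 1955: 31 days (May has 31).
Jun 9, 1955 → Jul 9, 1955: 30 days (June has 30).
Jul 9, 1955 → Aug 9, 1955: 31 days (July has 31).
Aug 9, 1955 → Sep 9, 1955: 31 days (August has 31).
Sep 9, 1955 → Oct 5, 1955: 26 days.
Total: 5078 days.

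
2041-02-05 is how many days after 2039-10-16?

478

Oct 16, 2039 → Oct 16, 2040: 366 days (Feb 29, 2040 is in that span).
Oct 16, 2040 → Nov 16, 2040: 31 days (October has 31).
Nov 16, 2040 → Dec 16, 2040: 30 days (November has 30).
Dec 16, 2040 → Jan 16, 2041: 31 days (December has 31).
Jan 16, 2041 → Feb 5, 2041: 20 days.
Total: 478 days.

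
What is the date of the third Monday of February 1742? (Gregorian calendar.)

February 1, 1742 is a Thursday.
The first Monday is therefore February 5 (4 days later).
The third Monday is 5 + 2×7 = February 19.

February 19, 1742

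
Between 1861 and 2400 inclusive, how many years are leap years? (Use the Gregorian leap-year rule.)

131

Multiples of 4 in [1861,2400]: 135.
Of those, multiples of 100: 6 (not leap unless ÷400).
Multiples of 400: 2.
Leap years = 135 − 6 + 2 = 131.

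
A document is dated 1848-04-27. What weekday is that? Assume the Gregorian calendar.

Thursday

January 1, 1848 is a Saturday.
Jan 1, 1848 → Feb 1, 1848: 31 days (January has 31).
Feb 1, 1848 → Mar 1, 1848: 29 days (February has 29).
Mar 1, 1848 → Apr 1, 1848: 31 days (March has 31).
Apr 1, 1848 → Apr 27, 1848: 26 days.
Total: 117 days.
117 mod 7 = 5, so Saturday + 5 = Thursday.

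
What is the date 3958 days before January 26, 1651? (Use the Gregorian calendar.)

−365 (one year) → Jan 26, 1650 (3593 left).
−365 (one year) → Jan 26, 1649 (3228 left).
−366 (one year; includes Feb 29, 1648) → Jan 26, 1648 (2862 left).
−365 (one year) → Jan 26, 1647 (2497 left).
−365 (one year) → Jan 26, 1646 (2132 left).
−365 (one year) → Jan 26, 1645 (1767 left).
−366 (one year; includes Feb 29, 1644) → Jan 26, 1644 (1401 left).
−365 (one year) → Jan 26, 1643 (1036 left).
−365 (one year) → Jan 26, 1642 (671 left).
−365 (one year) → Jan 26, 1641 (306 left).
−26 → Dec 31, 1640 (end of Dec, 31 days; 280 left).
−31 → Nov 30, 1640 (end of Nov, 30 days; 249 left).
−30 → Oct 31, 1640 (end of Oct, 31 days; 219 left).
−31 → Sep 30, 1640 (end of Sep, 30 days; 188 left).
−30 → Aug 31, 1640 (end of Aug, 31 days; 158 left).
−31 → Jul 31, 1640 (end of Jul, 31 days; 127 left).
−31 → Jun 30, 1640 (end of Jun, 30 days; 96 left).
−30 → May 31, 1640 (end of May, 31 days; 66 left).
−31 → Apr 30, 1640 (end of Apr, 30 days; 35 left).
−30 → Mar 31, 1640 (end of Mar, 31 days; 5 left).
−5 → Mar 26, 1640.

March 26, 1640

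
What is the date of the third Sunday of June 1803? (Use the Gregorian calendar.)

June 1, 1803 is a Wednesday.
The first Sunday is therefore June 5 (4 days later).
The third Sunday is 5 + 2×7 = June 19.

June 19, 1803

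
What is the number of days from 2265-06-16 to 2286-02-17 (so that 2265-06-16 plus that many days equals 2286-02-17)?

Jun 16, 2265 → Jun 16, 2266: 365 days.
Jun 16, 2266 → Jun 16, 2267: 365 days.
Jun 16, 2267 → Jun 16, 2268: 366 days (Feb 29, 2268 is in that span).
Jun 16, 2268 → Jun 16, 2269: 365 days.
Jun 16, 2269 → Jun 16, 2270: 365 days.
Jun 16, 2270 → Jun 16, 2271: 365 days.
Jun 16, 2271 → Jun 16, 2272: 366 days (Feb 29, 2272 is in that span).
Jun 16, 2272 → Jun 16, 2273: 365 days.
Jun 16, 2273 → Jun 16, 2274: 365 days.
Jun 16, 2274 → Jun 16, 2275: 365 days.
Jun 16, 2275 → Jun 16, 2276: 366 days (Feb 29, 2276 is in that span).
Jun 16, 2276 → Jun 16, 2277: 365 days.
Jun 16, 2277 → Jun 16, 2278: 365 days.
Jun 16, 2278 → Jun 16, 2279: 365 days.
Jun 16, 2279 → Jun 16, 2280: 366 days (Feb 29, 2280 is in that span).
Jun 16, 2280 → Jun 16, 2281: 365 days.
Jun 16, 2281 → Jun 16, 2282: 365 days.
Jun 16, 2282 → Jun 16, 2283: 365 days.
Jun 16, 2283 → Jun 16, 2284: 366 days (Feb 29, 2284 is in that span).
Jun 16, 2284 → Jun 16, 2285: 365 days.
Jun 16, 2285 → Jul 16, 2285: 30 days (June has 30).
Jul 16, 2285 → Aug 16, 2285: 31 days (July has 31).
Aug 16, 2285 → Sep 16, 2285: 31 days (August has 31).
Sep 16, 2285 → Oct 16, 2285: 30 days (September has 30).
Oct 16, 2285 → Nov 16, 2285: 31 days (October has 31).
Nov 16, 2285 → Dec 16, 2285: 30 days (November has 30).
Dec 16, 2285 → Jan 16, 2286: 31 days (December has 31).
Jan 16, 2286 → Feb 16, 2286: 31 days (January has 31).
Feb 16, 2286 → Feb 17, 2286: 1 days.
Total: 7551 days.

7551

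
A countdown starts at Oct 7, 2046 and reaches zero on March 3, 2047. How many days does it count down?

Oct 7, 2046 → Nov 7, 2046: 31 days (October has 31).
Nov 7, 2046 → Dec 7, 2046: 30 days (November has 30).
Dec 7, 2046 → Jan 7, 2047: 31 days (December has 31).
Jan 7, 2047 → Feb 7, 2047: 31 days (January has 31).
Feb 7, 2047 → Mar 3, 2047: 24 days.
Total: 147 days.

147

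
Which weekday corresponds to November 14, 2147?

Doomsday rule: the anchor day for the 2100s is Sunday. For year 47: 47÷12 = 3 r 11, and 11÷4 = 2, so 3+11+2 = 16.
Sunday + 16 ≡ Tuesday — that's 2147's doomsday.
In November the doomsday date is Nov 7.
Nov 14 is 7 days after Nov 7; 7 mod 7 = 0, so Tuesday + 0 = Tuesday.

Tuesday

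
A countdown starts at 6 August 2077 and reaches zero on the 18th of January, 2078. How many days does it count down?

Aug 6, 2077 → Sep 6, 2077: 31 days (August has 31).
Sep 6, 2077 → Oct 6, 2077: 30 days (September has 30).
Oct 6, 2077 → Nov 6, 2077: 31 days (October has 31).
Nov 6, 2077 → Dec 6, 2077: 30 days (November has 30).
Dec 6, 2077 → Jan 6, 2078: 31 days (December has 31).
Jan 6, 2078 → Jan 18, 2078: 12 days.
Total: 165 days.

165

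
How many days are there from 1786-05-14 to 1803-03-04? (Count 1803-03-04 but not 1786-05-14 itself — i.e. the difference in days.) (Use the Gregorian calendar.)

6137

May 14, 1786 → May 14, 1787: 365 days.
May 14, 1787 → May 14, 1788: 366 days (Feb 29, 1788 is in that span).
May 14, 1788 → May 14, 1789: 365 days.
May 14, 1789 → May 14, 1790: 365 days.
May 14, 1790 → May 14, 1791: 365 days.
May 14, 1791 → May 14, 1792: 366 days (Feb 29, 1792 is in that span).
May 14, 1792 → May 14, 1793: 365 days.
May 14, 1793 → May 14, 1794: 365 days.
May 14, 1794 → May 14, 1795: 365 days.
May 14, 1795 → May 14, 1796: 366 days (Feb 29, 1796 is in that span).
May 14, 1796 → May 14, 1797: 365 days.
May 14, 1797 → May 14, 1798: 365 days.
May 14, 1798 → May 14, 1799: 365 days.
May 14, 1799 → May 14, 1800: 365 days.
May 14, 1800 → May 14, 1801: 365 days.
May 14, 1801 → May 14, 1802: 365 days.
May 14, 1802 → Jun 14, 1802: 31 days (May has 31).
Jun 14, 1802 → Jul 14, 1802: 30 days (June has 30).
Jul 14, 1802 → Aug 14, 1802: 31 days (July has 31).
Aug 14, 1802 → Sep 14, 1802: 31 days (August has 31).
Sep 14, 1802 → Oct 14, 1802: 30 days (September has 30).
Oct 14, 1802 → Nov 14, 1802: 31 days (October has 31).
Nov 14, 1802 → Dec 14, 1802: 30 days (November has 30).
Dec 14, 1802 → Jan 14, 1803: 31 days (December has 31).
Jan 14, 1803 → Feb 14, 1803: 31 days (January has 31).
Feb 14, 1803 → Mar 4, 1803: 18 days.
Total: 6137 days.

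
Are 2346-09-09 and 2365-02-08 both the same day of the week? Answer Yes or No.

From Sep 9, 2346 to Feb 8, 2365 is 6727 days.
6727 mod 7 = 0, so they are the same weekday.
(Sep 9, 2346 is a Monday; Feb 8, 2365 is a Monday.)

Yes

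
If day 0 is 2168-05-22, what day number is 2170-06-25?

764

May 22, 2168 → May 22, 2169: 365 days.
May 22, 2169 → Jun 22, 2169: 31 days (May has 31).
Jun 22, 2169 → Jul 22, 2169: 30 days (June has 30).
Jul 22, 2169 → Aug 22, 2169: 31 days (July has 31).
Aug 22, 2169 → Sep 22, 2169: 31 days (August has 31).
Sep 22, 2169 → Oct 22, 2169: 30 days (September has 30).
Oct 22, 2169 → Nov 22, 2169: 31 days (October has 31).
Nov 22, 2169 → Dec 22, 2169: 30 days (November has 30).
Dec 22, 2169 → Jan 22, 2170: 31 days (December has 31).
Jan 22, 2170 → Feb 22, 2170: 31 days (January has 31).
Feb 22, 2170 → Mar 22, 2170: 28 days (February has 28).
Mar 22, 2170 → Apr 22, 2170: 31 days (March has 31).
Apr 22, 2170 → May 22, 2170: 30 days (April has 30).
May 22, 2170 → Jun 22, 2170: 31 days (May has 31).
Jun 22, 2170 → Jun 25, 2170: 3 days.
Total: 764 days.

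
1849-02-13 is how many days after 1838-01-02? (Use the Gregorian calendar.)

4060

Jan 2, 1838 → Jan 2, 1839: 365 days.
Jan 2, 1839 → Jan 2, 1840: 365 days.
Jan 2, 1840 → Jan 2, 1841: 366 days (Feb 29, 1840 is in that span).
Jan 2, 1841 → Jan 2, 1842: 365 days.
Jan 2, 1842 → Jan 2, 1843: 365 days.
Jan 2, 1843 → Jan 2, 1844: 365 days.
Jan 2, 1844 → Jan 2, 1845: 366 days (Feb 29, 1844 is in that span).
Jan 2, 1845 → Jan 2, 1846: 365 days.
Jan 2, 1846 → Jan 2, 1847: 365 days.
Jan 2, 1847 → Jan 2, 1848: 365 days.
Jan 2, 1848 → Jan 2, 1849: 366 days (Feb 29, 1848 is in that span).
Jan 2, 1849 → Feb 2, 1849: 31 days (January has 31).
Feb 2, 1849 → Feb 13, 1849: 11 days.
Total: 4060 days.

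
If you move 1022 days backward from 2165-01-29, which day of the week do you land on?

Tuesday

Jan 29, 2165 is a Tuesday.
1022 mod 7 = 0, so 1022 days before a Tuesday is Tuesday − 0 = Tuesday.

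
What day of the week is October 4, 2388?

Doomsday rule: the anchor day for the 2300s is Wednesday. For year 88: 88÷12 = 7 r 4, and 4÷4 = 1, so 7+4+1 = 12.
Wednesday + 12 ≡ Monday — that's 2388's doomsday.
In October the doomsday date is Oct 10.
Oct 4 is 6 days before Oct 10; 6 mod 7 = 6, so Monday − 6 = Tuesday.

Tuesday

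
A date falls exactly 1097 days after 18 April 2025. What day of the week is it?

Wednesday

Apr 18, 2025 is a Friday.
1097 mod 7 = 5, so 1097 days after a Friday is Friday + 5 = Wednesday.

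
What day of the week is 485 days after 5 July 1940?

Sunday

Jul 5, 1940 is a Friday.
485 mod 7 = 2, so 485 days after a Friday is Friday + 2 = Sunday.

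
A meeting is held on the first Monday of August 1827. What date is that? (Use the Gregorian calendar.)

August 1, 1827 is a Wednesday.
The first Monday is therefore August 6 (5 days later).

August 6, 1827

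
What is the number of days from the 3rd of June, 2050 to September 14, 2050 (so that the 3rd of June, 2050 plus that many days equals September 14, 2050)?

Jun 3, 2050 → Jul 3, 2050: 30 days (June has 30).
Jul 3, 2050 → Aug 3, 2050: 31 days (July has 31).
Aug 3, 2050 → Sep 3, 2050: 31 days (August has 31).
Sep 3, 2050 → Sep 14, 2050: 11 days.
Total: 103 days.

103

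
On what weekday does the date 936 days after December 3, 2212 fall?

Tuesday

Dec 3, 2212 is a Thursday.
936 mod 7 = 5, so 936 days after a Thursday is Thursday + 5 = Tuesday.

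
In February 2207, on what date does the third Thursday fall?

February 19, 2207

February 1, 2207 is a Sunday.
The first Thursday is therefore February 5 (4 days later).
The third Thursday is 5 + 2×7 = February 19.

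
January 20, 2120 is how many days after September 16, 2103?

Sep 16, 2103 → Sep 16, 2104: 366 days (Feb 29, 2104 is in that span).
Sep 16, 2104 → Sep 16, 2105: 365 days.
Sep 16, 2105 → Sep 16, 2106: 365 days.
Sep 16, 2106 → Sep 16, 2107: 365 days.
Sep 16, 2107 → Sep 16, 2108: 366 days (Feb 29, 2108 is in that span).
Sep 16, 2108 → Sep 16, 2109: 365 days.
Sep 16, 2109 → Sep 16, 2110: 365 days.
Sep 16, 2110 → Sep 16, 2111: 365 days.
Sep 16, 2111 → Sep 16, 2112: 366 days (Feb 29, 2112 is in that span).
Sep 16, 2112 → Sep 16, 2113: 365 days.
Sep 16, 2113 → Sep 16, 2114: 365 days.
Sep 16, 2114 → Sep 16, 2115: 365 days.
Sep 16, 2115 → Sep 16, 2116: 366 days (Feb 29, 2116 is in that span).
Sep 16, 2116 → Sep 16, 2117: 365 days.
Sep 16, 2117 → Sep 16, 2118: 365 days.
Sep 16, 2118 → Sep 16, 2119: 365 days.
Sep 16, 2119 → Oct 16, 2119: 30 days (September has 30).
Oct 16, 2119 → Nov 16, 2119: 31 days (October has 31).
Nov 16, 2119 → Dec 16, 2119: 30 days (November has 30).
Dec 16, 2119 → Jan 16, 2120: 31 days (December has 31).
Jan 16, 2120 → Jan 20, 2120: 4 days.
Total: 5970 days.

5970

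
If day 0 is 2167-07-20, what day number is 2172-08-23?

1861

Jul 20, 2167 → Jul 20, 2168: 366 days (Feb 29, 2168 is in that span).
Jul 20, 2168 → Jul 20, 2169: 365 days.
Jul 20, 2169 → Jul 20, 2170: 365 days.
Jul 20, 2170 → Jul 20, 2171: 365 days.
Jul 20, 2171 → Aug 20, 2171: 31 days (July has 31).
Aug 20, 2171 → Sep 20, 2171: 31 days (August has 31).
Sep 20, 2171 → Oct 20, 2171: 30 days (September has 30).
Oct 20, 2171 → Nov 20, 2171: 31 days (October has 31).
Nov 20, 2171 → Dec 20, 2171: 30 days (November has 30).
Dec 20, 2171 → Jan 20, 2172: 31 days (December has 31).
Jan 20, 2172 → Feb 20, 2172: 31 days (January has 31).
Feb 20, 2172 → Mar 20, 2172: 29 days (February has 29).
Mar 20, 2172 → Apr 20, 2172: 31 days (March has 31).
Apr 20, 2172 → May 20, 2172: 30 days (April has 30).
May 20, 2172 → Jun 20, 2172: 31 days (May has 31).
Jun 20, 2172 → Jul 20, 2172: 30 days (June has 30).
Jul 20, 2172 → Aug 20, 2172: 31 days (July has 31).
Aug 20, 2172 → Aug 23, 2172: 3 days.
Total: 1861 days.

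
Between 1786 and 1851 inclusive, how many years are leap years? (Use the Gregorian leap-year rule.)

15

Multiples of 4 in [1786,1851]: 16.
Of those, multiples of 100: 1 (not leap unless ÷400).
Multiples of 400: 0.
Leap years = 16 − 1 + 0 = 15.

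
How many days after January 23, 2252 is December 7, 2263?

Jan 23, 2252 → Jan 23, 2253: 366 days (Feb 29, 2252 is in that span).
Jan 23, 2253 → Jan 23, 2254: 365 days.
Jan 23, 2254 → Jan 23, 2255: 365 days.
Jan 23, 2255 → Jan 23, 2256: 365 days.
Jan 23, 2256 → Jan 23, 2257: 366 days (Feb 29, 2256 is in that span).
Jan 23, 2257 → Jan 23, 2258: 365 days.
Jan 23, 2258 → Jan 23, 2259: 365 days.
Jan 23, 2259 → Jan 23, 2260: 365 days.
Jan 23, 2260 → Jan 23, 2261: 366 days (Feb 29, 2260 is in that span).
Jan 23, 2261 → Jan 23, 2262: 365 days.
Jan 23, 2262 → Jan 23, 2263: 365 days.
Jan 23, 2263 → Feb 23, 2263: 31 days (January has 31).
Feb 23, 2263 → Mar 23, 2263: 28 days (February has 28).
Mar 23, 2263 → Apr 23, 2263: 31 days (March has 31).
Apr 23, 2263 → May 23, 2263: 30 days (April has 30).
May 23, 2263 → Jun 23, 2263: 31 days (May has 31).
Jun 23, 2263 → Jul 23, 2263: 30 days (June has 30).
Jul 23, 2263 → Aug 23, 2263: 31 days (July has 31).
Aug 23, 2263 → Sep 23, 2263: 31 days (August has 31).
Sep 23, 2263 → Oct 23, 2263: 30 days (September has 30).
Oct 23, 2263 → Nov 23, 2263: 31 days (October has 31).
Nov 23, 2263 → Dec 7, 2263: 14 days.
Total: 4336 days.

4336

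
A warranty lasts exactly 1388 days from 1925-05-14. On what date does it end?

+365 (one year) → May 14, 1926 (1023 left).
+365 (one year) → May 14, 1927 (658 left).
+366 (one year; includes Feb 29, 1928) → May 14, 1928 (292 left).
May has 31 days: +18 → Jun 1, 1928 (274 left).
Jun has 30 days: +30 → Jul 1, 1928 (244 left).
Jul has 31 days: +31 → Aug 1, 1928 (213 left).
Aug has 31 days: +31 → Sep 1, 1928 (182 left).
Sep has 30 days: +30 → Oct 1, 1928 (152 left).
Oct has 31 days: +31 → Nov 1, 1928 (121 left).
Nov has 30 days: +30 → Dec 1, 1928 (91 left).
Dec has 31 days: +31 → Jan 1, 1929 (60 left).
Jan has 31 days: +31 → Feb 1, 1929 (29 left).
Feb has 28 days: +28 → Mar 1, 1929 (1 left).
+1 → Mar 2, 1929.

March 2, 1929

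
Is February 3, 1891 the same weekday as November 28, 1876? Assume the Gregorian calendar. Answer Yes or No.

Yes

From Nov 28, 1876 to Feb 3, 1891 is 5180 days.
5180 mod 7 = 0, so they are the same weekday.
(Nov 28, 1876 is a Tuesday; Feb 3, 1891 is a Tuesday.)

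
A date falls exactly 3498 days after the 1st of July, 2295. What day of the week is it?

First find the weekday of Jul 1, 2295. Doomsday rule: the anchor day for the 2200s is Friday. For year 95: 95÷12 = 7 r 11, and 11÷4 = 2, so 7+11+2 = 20.
Friday + 20 ≡ Thursday — that's 2295's doomsday.
In July the doomsday date is Jul 11.
Jul 1 is 10 days before Jul 11; 10 mod 7 = 3, so Thursday − 3 = Monday.
3498 mod 7 = 5, so 3498 days after a Monday is Monday + 5 = Saturday.

Saturday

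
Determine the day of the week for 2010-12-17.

Friday

Doomsday rule: the anchor day for the 2000s is Tuesday. For year 10: 10÷12 = 0 r 10, and 10÷4 = 2, so 0+10+2 = 12.
Tuesday + 12 ≡ Sunday — that's 2010's doomsday.
In December the doomsday date is Dec 12.
Dec 17 is 5 days after Dec 12; 5 mod 7 = 5, so Sunday + 5 = Friday.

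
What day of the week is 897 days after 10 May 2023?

First find the weekday of May 10, 2023. Doomsday rule: the anchor day for the 2000s is Tuesday. For year 23: 23÷12 = 1 r 11, and 11÷4 = 2, so 1+11+2 = 14.
Tuesday + 14 ≡ Tuesday — that's 2023's doomsday.
In May the doomsday date is May 9.
May 10 is 1 day after May 9; 1 mod 7 = 1, so Tuesday + 1 = Wednesday.
897 mod 7 = 1, so 897 days after a Wednesday is Wednesday + 1 = Thursday.

Thursday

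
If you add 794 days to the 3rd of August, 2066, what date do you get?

October 5, 2068

+365 (one year) → Aug 3, 2067 (429 left).
+366 (one year; includes Feb 29, 2068) → Aug 3, 2068 (63 left).
Aug has 31 days: +29 → Sep 1, 2068 (34 left).
Sep has 30 days: +30 → Oct 1, 2068 (4 left).
+4 → Oct 5, 2068.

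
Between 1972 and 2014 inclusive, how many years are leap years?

11

Multiples of 4 in [1972,2014]: 11.
Of those, multiples of 100: 1 (not leap unless ÷400).
Multiples of 400: 1.
Leap years = 11 − 1 + 1 = 11.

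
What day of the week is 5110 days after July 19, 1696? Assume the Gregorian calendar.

First find the weekday of Jul 19, 1696. Doomsday rule: the anchor day for the 1600s is Tuesday. For year 96: 96÷12 = 8 r 0, and 0÷4 = 0, so 8+0+0 = 8.
Tuesday + 8 ≡ Wednesday — that's 1696's doomsday.
In July the doomsday date is Jul 11.
Jul 19 is 8 days after Jul 11; 8 mod 7 = 1, so Wednesday + 1 = Thursday.
5110 mod 7 = 0, so 5110 days after a Thursday is Thursday + 0 = Thursday.

Thursday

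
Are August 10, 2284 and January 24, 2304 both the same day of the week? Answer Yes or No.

From Aug 10, 2284 to Jan 24, 2304 is 7105 days.
7105 mod 7 = 0, so they are the same weekday.
(Aug 10, 2284 is a Sunday; Jan 24, 2304 is a Sunday.)

Yes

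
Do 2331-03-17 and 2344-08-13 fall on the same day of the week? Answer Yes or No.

From Mar 17, 2331 to Aug 13, 2344 is 4898 days.
4898 mod 7 = 5, so they are different weekdays.
(Mar 17, 2331 is a Tuesday; Aug 13, 2344 is a Sunday.)

No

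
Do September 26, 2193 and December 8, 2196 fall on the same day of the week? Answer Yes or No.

From Sep 26, 2193 to Dec 8, 2196 is 1169 days.
1169 mod 7 = 0, so they are the same weekday.
(Sep 26, 2193 is a Thursday; Dec 8, 2196 is a Thursday.)

Yes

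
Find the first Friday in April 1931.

April 1, 1931 is a Wednesday.
The first Friday is therefore April 3 (2 days later).

April 3, 1931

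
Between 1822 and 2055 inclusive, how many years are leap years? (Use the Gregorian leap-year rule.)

57

Multiples of 4 in [1822,2055]: 58.
Of those, multiples of 100: 2 (not leap unless ÷400).
Multiples of 400: 1.
Leap years = 58 − 2 + 1 = 57.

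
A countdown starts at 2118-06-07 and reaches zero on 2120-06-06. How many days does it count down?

730

Jun 7, 2118 → Jun 7, 2119: 365 days.
Jun 7, 2119 → Jul 7, 2119: 30 days (June has 30).
Jul 7, 2119 → Aug 7, 2119: 31 days (July has 31).
Aug 7, 2119 → Sep 7, 2119: 31 days (August has 31).
Sep 7, 2119 → Oct 7, 2119: 30 days (September has 30).
Oct 7, 2119 → Nov 7, 2119: 31 days (October has 31).
Nov 7, 2119 → Dec 7, 2119: 30 days (November has 30).
Dec 7, 2119 → Jan 7, 2120: 31 days (December has 31).
Jan 7, 2120 → Feb 7, 2120: 31 days (January has 31).
Feb 7, 2120 → Mar 7, 2120: 29 days (February has 29).
Mar 7, 2120 → Apr 7, 2120: 31 days (March has 31).
Apr 7, 2120 → May 7, 2120: 30 days (April has 30).
May 7, 2120 → Jun 6, 2120: 30 days.
Total: 730 days.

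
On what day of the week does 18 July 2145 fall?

Doomsday rule: the anchor day for the 2100s is Sunday. For year 45: 45÷12 = 3 r 9, and 9÷4 = 2, so 3+9+2 = 14.
Sunday + 14 ≡ Sunday — that's 2145's doomsday.
In July the doomsday date is Jul 11.
Jul 18 is 7 days after Jul 11; 7 mod 7 = 0, so Sunday + 0 = Sunday.

Sunday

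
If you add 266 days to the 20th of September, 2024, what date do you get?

Sep has 30 days: +11 → Oct 1, 2024 (255 left).
Oct has 31 days: +31 → Nov 1, 2024 (224 left).
Nov has 30 days: +30 → Dec 1, 2024 (194 left).
Dec has 31 days: +31 → Jan 1, 2025 (163 left).
Jan has 31 days: +31 → Feb 1, 2025 (132 left).
Feb has 28 days: +28 → Mar 1, 2025 (104 left).
Mar has 31 days: +31 → Apr 1, 2025 (73 left).
Apr has 30 days: +30 → May 1, 2025 (43 left).
May has 31 days: +31 → Jun 1, 2025 (12 left).
+12 → Jun 13, 2025.

June 13, 2025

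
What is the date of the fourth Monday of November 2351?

November 26, 2351

November 1, 2351 is a Thursday.
The first Monday is therefore November 5 (4 days later).
The fourth Monday is 5 + 3×7 = November 26.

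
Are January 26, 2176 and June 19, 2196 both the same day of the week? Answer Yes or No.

No

From Jan 26, 2176 to Jun 19, 2196 is 7450 days.
7450 mod 7 = 2, so they are different weekdays.
(Jan 26, 2176 is a Friday; Jun 19, 2196 is a Sunday.)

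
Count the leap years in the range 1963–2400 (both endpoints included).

Multiples of 4 in [1963,2400]: 110.
Of those, multiples of 100: 5 (not leap unless ÷400).
Multiples of 400: 2.
Leap years = 110 − 5 + 2 = 107.

107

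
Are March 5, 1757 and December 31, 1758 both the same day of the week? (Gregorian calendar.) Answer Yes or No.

From Mar 5, 1757 to Dec 31, 1758 is 666 days.
666 mod 7 = 1, so they are different weekdays.
(Mar 5, 1757 is a Saturday; Dec 31, 1758 is a Sunday.)

No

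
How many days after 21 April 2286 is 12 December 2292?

Apr 21, 2286 → Apr 21, 2287: 365 days.
Apr 21, 2287 → Apr 21, 2288: 366 days (Feb 29, 2288 is in that span).
Apr 21, 2288 → Apr 21, 2289: 365 days.
Apr 21, 2289 → Apr 21, 2290: 365 days.
Apr 21, 2290 → Apr 21, 2291: 365 days.
Apr 21, 2291 → Apr 21, 2292: 366 days (Feb 29, 2292 is in that span).
Apr 21, 2292 → May 21, 2292: 30 days (April has 30).
May 21, 2292 → Jun 21, 2292: 31 days (May has 31).
Jun 21, 2292 → Jul 21, 2292: 30 days (June has 30).
Jul 21, 2292 → Aug 21, 2292: 31 days (July has 31).
Aug 21, 2292 → Sep 21, 2292: 31 days (August has 31).
Sep 21, 2292 → Oct 21, 2292: 30 days (September has 30).
Oct 21, 2292 → Nov 21, 2292: 31 days (October has 31).
Nov 21, 2292 → Dec 12, 2292: 21 days.
Total: 2427 days.

2427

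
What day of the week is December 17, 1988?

Saturday

January 1, 1988 is a Friday.
Jan 1, 1988 → Feb 1, 1988: 31 days (January has 31).
Feb 1, 1988 → Mar 1, 1988: 29 days (February has 29).
Mar 1, 1988 → Apr 1, 1988: 31 days (March has 31).
Apr 1, 1988 → May 1, 1988: 30 days (April has 30).
May 1, 1988 → Jun 1, 1988: 31 days (May has 31).
Jun 1, 1988 → Jul 1, 1988: 30 days (June has 30).
Jul 1, 1988 → Aug 1, 1988: 31 days (July has 31).
Aug 1, 1988 → Sep 1, 1988: 31 days (August has 31).
Sep 1, 1988 → Oct 1, 1988: 30 days (September has 30).
Oct 1, 1988 → Nov 1, 1988: 31 days (October has 31).
Nov 1, 1988 → Dec 1, 1988: 30 days (November has 30).
Dec 1, 1988 → Dec 17, 1988: 16 days.
Total: 351 days.
351 mod 7 = 1, so Friday + 1 = Saturday.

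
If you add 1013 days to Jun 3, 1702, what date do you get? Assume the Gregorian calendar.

March 12, 1705

+365 (one year) → Jun 3, 1703 (648 left).
+366 (one year; includes Feb 29, 1704) → Jun 3, 1704 (282 left).
Jun has 30 days: +28 → Jul 1, 1704 (254 left).
Jul has 31 days: +31 → Aug 1, 1704 (223 left).
Aug has 31 days: +31 → Sep 1, 1704 (192 left).
Sep has 30 days: +30 → Oct 1, 1704 (162 left).
Oct has 31 days: +31 → Nov 1, 1704 (131 left).
Nov has 30 days: +30 → Dec 1, 1704 (101 left).
Dec has 31 days: +31 → Jan 1, 1705 (70 left).
Jan has 31 days: +31 → Feb 1, 1705 (39 left).
Feb has 28 days: +28 → Mar 1, 1705 (11 left).
+11 → Mar 12, 1705.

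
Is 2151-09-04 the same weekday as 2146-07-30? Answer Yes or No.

Yes

From Jul 30, 2146 to Sep 4, 2151 is 1862 days.
1862 mod 7 = 0, so they are the same weekday.
(Jul 30, 2146 is a Saturday; Sep 4, 2151 is a Saturday.)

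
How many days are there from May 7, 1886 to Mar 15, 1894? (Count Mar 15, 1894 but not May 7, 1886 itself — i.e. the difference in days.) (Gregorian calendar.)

2869

May 7, 1886 → May 7, 1887: 365 days.
May 7, 1887 → May 7, 1888: 366 days (Feb 29, 1888 is in that span).
May 7, 1888 → May 7, 1889: 365 days.
May 7, 1889 → May 7, 1890: 365 days.
May 7, 1890 → May 7, 1891: 365 days.
May 7, 1891 → May 7, 1892: 366 days (Feb 29, 1892 is in that span).
May 7, 1892 → May 7, 1893: 365 days.
May 7, 1893 → Jun 7, 1893: 31 days (May has 31).
Jun 7, 1893 → Jul 7, 1893: 30 days (June has 30).
Jul 7, 1893 → Aug 7, 1893: 31 days (July has 31).
Aug 7, 1893 → Sep 7, 1893: 31 days (August has 31).
Sep 7, 1893 → Oct 7, 1893: 30 days (September has 30).
Oct 7, 1893 → Nov 7, 1893: 31 days (October has 31).
Nov 7, 1893 → Dec 7, 1893: 30 days (November has 30).
Dec 7, 1893 → Jan 7, 1894: 31 days (December has 31).
Jan 7, 1894 → Feb 7, 1894: 31 days (January has 31).
Feb 7, 1894 → Mar 7, 1894: 28 days (February has 28).
Mar 7, 1894 → Mar 15, 1894: 8 days.
Total: 2869 days.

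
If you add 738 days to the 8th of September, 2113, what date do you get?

September 16, 2115

+365 (one year) → Sep 8, 2114 (373 left).
Sep has 30 days: +23 → Oct 1, 2114 (350 left).
Oct has 31 days: +31 → Nov 1, 2114 (319 left).
Nov has 30 days: +30 → Dec 1, 2114 (289 left).
Dec has 31 days: +31 → Jan 1, 2115 (258 left).
Jan has 31 days: +31 → Feb 1, 2115 (227 left).
Feb has 28 days: +28 → Mar 1, 2115 (199 left).
Mar has 31 days: +31 → Apr 1, 2115 (168 left).
Apr has 30 days: +30 → May 1, 2115 (138 left).
May has 31 days: +31 → Jun 1, 2115 (107 left).
Jun has 30 days: +30 → Jul 1, 2115 (77 left).
Jul has 31 days: +31 → Aug 1, 2115 (46 left).
Aug has 31 days: +31 → Sep 1, 2115 (15 left).
+15 → Sep 16, 2115.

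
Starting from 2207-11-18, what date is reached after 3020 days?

February 24, 2216

+366 (one year; includes Feb 29, 2208) → Nov 18, 2208 (2654 left).
+365 (one year) → Nov 18, 2209 (2289 left).
+365 (one year) → Nov 18, 2210 (1924 left).
+365 (one year) → Nov 18, 2211 (1559 left).
+366 (one year; includes Feb 29, 2212) → Nov 18, 2212 (1193 left).
+365 (one year) → Nov 18, 2213 (828 left).
+365 (one year) → Nov 18, 2214 (463 left).
+365 (one year) → Nov 18, 2215 (98 left).
Nov has 30 days: +13 → Dec 1, 2215 (85 left).
Dec has 31 days: +31 → Jan 1, 2216 (54 left).
Jan has 31 days: +31 → Feb 1, 2216 (23 left).
+23 → Feb 24, 2216.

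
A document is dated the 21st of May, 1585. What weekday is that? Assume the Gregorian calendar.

Tuesday

Doomsday rule: the anchor day for the 1500s is Wednesday. For year 85: 85÷12 = 7 r 1, and 1÷4 = 0, so 7+1+0 = 8.
Wednesday + 8 ≡ Thursday — that's 1585's doomsday.
In May the doomsday date is May 9.
May 21 is 12 days after May 9; 12 mod 7 = 5, so Thursday + 5 = Tuesday.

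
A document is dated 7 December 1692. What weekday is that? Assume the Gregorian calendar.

Doomsday rule: the anchor day for the 1600s is Tuesday. For year 92: 92÷12 = 7 r 8, and 8÷4 = 2, so 7+8+2 = 17.
Tuesday + 17 ≡ Friday — that's 1692's doomsday.
In December the doomsday date is Dec 12.
Dec 7 is 5 days before Dec 12; 5 mod 7 = 5, so Friday − 5 = Sunday.

Sunday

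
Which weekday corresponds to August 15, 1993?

Doomsday rule: the anchor day for the 1900s is Wednesday. For year 93: 93÷12 = 7 r 9, and 9÷4 = 2, so 7+9+2 = 18.
Wednesday + 18 ≡ Sunday — that's 1993's doomsday.
In August the doomsday date is Aug 8.
Aug 15 is 7 days after Aug 8; 7 mod 7 = 0, so Sunday + 0 = Sunday.

Sunday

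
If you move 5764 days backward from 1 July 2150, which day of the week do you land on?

Sunday

First find the weekday of Jul 1, 2150. Doomsday rule: the anchor day for the 2100s is Sunday. For year 50: 50÷12 = 4 r 2, and 2÷4 = 0, so 4+2+0 = 6.
Sunday + 6 ≡ Saturday — that's 2150's doomsday.
In July the doomsday date is Jul 11.
Jul 1 is 10 days before Jul 11; 10 mod 7 = 3, so Saturday − 3 = Wednesday.
5764 mod 7 = 3, so 5764 days before a Wednesday is Wednesday − 3 = Sunday.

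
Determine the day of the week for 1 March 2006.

Doomsday rule: the anchor day for the 2000s is Tuesday. For year 06: 6÷12 = 0 r 6, and 6÷4 = 1, so 0+6+1 = 7.
Tuesday + 7 ≡ Tuesday — that's 2006's doomsday.
In March the doomsday date is Mar 14.
Mar 1 is 13 days before Mar 14; 13 mod 7 = 6, so Tuesday − 6 = Wednesday.

Wednesday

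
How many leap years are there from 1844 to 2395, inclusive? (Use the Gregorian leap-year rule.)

134

Multiples of 4 in [1844,2395]: 138.
Of those, multiples of 100: 5 (not leap unless ÷400).
Multiples of 400: 1.
Leap years = 138 − 5 + 1 = 134.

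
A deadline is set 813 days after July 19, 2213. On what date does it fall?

+365 (one year) → Jul 19, 2214 (448 left).
+365 (one year) → Jul 19, 2215 (83 left).
Jul has 31 days: +13 → Aug 1, 2215 (70 left).
Aug has 31 days: +31 → Sep 1, 2215 (39 left).
Sep has 30 days: +30 → Oct 1, 2215 (9 left).
+9 → Oct 10, 2215.

October 10, 2215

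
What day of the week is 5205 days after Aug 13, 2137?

First find the weekday of Aug 13, 2137. Doomsday rule: the anchor day for the 2100s is Sunday. For year 37: 37÷12 = 3 r 1, and 1÷4 = 0, so 3+1+0 = 4.
Sunday + 4 ≡ Thursday — that's 2137's doomsday.
In August the doomsday date is Aug 8.
Aug 13 is 5 days after Aug 8; 5 mod 7 = 5, so Thursday + 5 = Tuesday.
5205 mod 7 = 4, so 5205 days after a Tuesday is Tuesday + 4 = Saturday.

Saturday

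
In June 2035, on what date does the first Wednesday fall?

June 6, 2035

June 1, 2035 is a Friday.
The first Wednesday is therefore June 6 (5 days later).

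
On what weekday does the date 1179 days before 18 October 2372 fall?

Sunday

Oct 18, 2372 is a Wednesday.
1179 mod 7 = 3, so 1179 days before a Wednesday is Wednesday − 3 = Sunday.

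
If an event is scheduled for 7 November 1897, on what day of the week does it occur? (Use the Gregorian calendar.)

Doomsday rule: the anchor day for the 1800s is Friday. For year 97: 97÷12 = 8 r 1, and 1÷4 = 0, so 8+1+0 = 9.
Friday + 9 ≡ Sunday — that's 1897's doomsday.
In November the doomsday date is Nov 7.
Nov 7 is the doomsday itself: Sunday.

Sunday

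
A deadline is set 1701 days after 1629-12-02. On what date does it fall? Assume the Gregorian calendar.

+365 (one year) → Dec 2, 1630 (1336 left).
+365 (one year) → Dec 2, 1631 (971 left).
+366 (one year; includes Feb 29, 1632) → Dec 2, 1632 (605 left).
+365 (one year) → Dec 2, 1633 (240 left).
Dec has 31 days: +30 → Jan 1, 1634 (210 left).
Jan has 31 days: +31 → Feb 1, 1634 (179 left).
Feb has 28 days: +28 → Mar 1, 1634 (151 left).
Mar has 31 days: +31 → Apr 1, 1634 (120 left).
Apr has 30 days: +30 → May 1, 1634 (90 left).
May has 31 days: +31 → Jun 1, 1634 (59 left).
Jun has 30 days: +30 → Jul 1, 1634 (29 left).
+29 → Jul 30, 1634.

July 30, 1634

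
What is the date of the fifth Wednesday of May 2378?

May 1, 2378 is a Monday.
The first Wednesday is therefore May 3 (2 days later).
The fifth Wednesday is 3 + 4×7 = May 31.

May 31, 2378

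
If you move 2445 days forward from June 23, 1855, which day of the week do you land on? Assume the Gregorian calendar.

First find the weekday of Jun 23, 1855. Doomsday rule: the anchor day for the 1800s is Friday. For year 55: 55÷12 = 4 r 7, and 7÷4 = 1, so 4+7+1 = 12.
Friday + 12 ≡ Wednesday — that's 1855's doomsday.
In June the doomsday date is Jun 6.
Jun 23 is 17 days after Jun 6; 17 mod 7 = 3, so Wednesday + 3 = Saturday.
2445 mod 7 = 2, so 2445 days after a Saturday is Saturday + 2 = Monday.

Monday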